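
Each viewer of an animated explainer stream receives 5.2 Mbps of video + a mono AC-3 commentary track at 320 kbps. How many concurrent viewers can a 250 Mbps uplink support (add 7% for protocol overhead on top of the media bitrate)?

Audio: 320 kbps = 0.320 Mbps.
Per-viewer media rate: 5.520 Mbps.
On the wire with 7% overhead: 5.906 Mbps.
250 Mbps = 250.0 Mbps; 250.0 / 5.906 = 42.33 → 42 viewers.

42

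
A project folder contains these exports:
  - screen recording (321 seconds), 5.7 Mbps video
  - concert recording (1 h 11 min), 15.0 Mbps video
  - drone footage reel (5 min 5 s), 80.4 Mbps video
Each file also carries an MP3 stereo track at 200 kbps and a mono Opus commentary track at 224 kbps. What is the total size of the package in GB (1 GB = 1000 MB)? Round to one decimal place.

11.5 GB

Audio total: 200 + 224 = 424 kbps = 0.424 Mbps.
screen recording: 6.124 Mbps × 321 s = 1965.8 Mb
concert recording: 15.424 Mbps × 4260 s = 65706.2 Mb
drone footage reel: 80.824 Mbps × 305 s = 24651.3 Mb
Total: 92323.4 Mb = 11540.4 MB.
= 11.54 GB.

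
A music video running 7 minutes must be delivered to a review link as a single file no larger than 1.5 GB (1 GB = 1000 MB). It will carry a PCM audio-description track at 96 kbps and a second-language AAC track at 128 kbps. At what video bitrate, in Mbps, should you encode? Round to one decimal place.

Budget: 1.5 GB = 12000.0 Mb.
7 min = 420 s
Total bitrate budget: 12000.0 Mb / 420 s = 28.571 Mbps.
Audio total: 96 + 128 = 224 kbps = 0.224 Mbps.
Video: 28.571 − 0.224 = 28.347 Mbps.

28.3 Mbps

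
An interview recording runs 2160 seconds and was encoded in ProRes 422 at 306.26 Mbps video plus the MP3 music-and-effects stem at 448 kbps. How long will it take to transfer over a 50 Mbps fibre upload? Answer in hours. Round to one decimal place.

3.7 hours

Audio: 448 kbps = 0.448 Mbps.
Total bitrate: 306.708 Mbps.
File: 306.708 Mbps × 2160 s = 662489.3 Mb.
At 50 Mbps: 662489.3 / 50 = 13249.8 s ≈ 3.68 hours.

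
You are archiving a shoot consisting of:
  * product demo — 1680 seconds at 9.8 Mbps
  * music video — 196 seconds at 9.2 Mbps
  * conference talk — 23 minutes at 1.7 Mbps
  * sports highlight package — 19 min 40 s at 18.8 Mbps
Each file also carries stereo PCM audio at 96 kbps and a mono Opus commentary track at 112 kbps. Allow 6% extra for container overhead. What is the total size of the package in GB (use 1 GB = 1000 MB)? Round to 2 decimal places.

5.79 GB

Audio total: 96 + 112 = 208 kbps = 0.208 Mbps.
product demo: 10.008 Mbps × 1680 s × 1.06 = 17822.2 Mb
music video: 9.408 Mbps × 196 s × 1.06 = 1954.6 Mb
conference talk: 1.908 Mbps × 1380 s × 1.06 = 2791.0 Mb
sports highlight package: 19.008 Mbps × 1180 s × 1.06 = 23775.2 Mb
Total: 46343.1 Mb = 5792.9 MB.
= 5.793 GB.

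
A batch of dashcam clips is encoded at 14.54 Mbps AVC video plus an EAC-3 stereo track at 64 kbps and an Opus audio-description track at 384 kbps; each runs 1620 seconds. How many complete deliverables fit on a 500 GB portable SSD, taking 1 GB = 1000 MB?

164

Audio total: 64 + 384 = 448 kbps = 0.448 Mbps.
Total bitrate: 14.988 Mbps.
Per item: 14.988 Mbps × 1620 s = 24,281 Mb = 3,035 MB.
Capacity: 500 GB = 4,000,000 Mb; 164.74 items → 164 complete.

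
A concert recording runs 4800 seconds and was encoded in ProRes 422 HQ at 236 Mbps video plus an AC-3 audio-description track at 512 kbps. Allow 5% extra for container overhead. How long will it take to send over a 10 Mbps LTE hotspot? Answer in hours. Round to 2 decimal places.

Audio: 512 kbps = 0.512 Mbps.
Total bitrate: 236.512 Mbps.
File: 236.512 Mbps × 4800 s = 1135257.6 Mb.
With 5% container overhead: ×1.05. → 1192020.5 Mb.
At 10 Mbps: 1192020.5 / 10 = 119202.0 s ≈ 33.1 hours.

33.11 hours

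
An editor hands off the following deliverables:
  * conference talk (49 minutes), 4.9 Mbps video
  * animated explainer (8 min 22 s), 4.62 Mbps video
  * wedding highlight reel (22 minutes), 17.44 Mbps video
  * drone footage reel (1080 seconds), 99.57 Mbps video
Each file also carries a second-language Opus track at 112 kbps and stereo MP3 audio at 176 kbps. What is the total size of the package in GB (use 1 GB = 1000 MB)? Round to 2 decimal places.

Audio total: 112 + 176 = 288 kbps = 0.288 Mbps.
conference talk: 5.188 Mbps × 2940 s = 15252.7 Mb
animated explainer: 4.908 Mbps × 502 s = 2463.8 Mb
wedding highlight reel: 17.728 Mbps × 1320 s = 23401.0 Mb
drone footage reel: 99.858 Mbps × 1080 s = 107846.6 Mb
Total: 148964.1 Mb = 18620.5 MB.
= 18.62 GB.

18.62 GB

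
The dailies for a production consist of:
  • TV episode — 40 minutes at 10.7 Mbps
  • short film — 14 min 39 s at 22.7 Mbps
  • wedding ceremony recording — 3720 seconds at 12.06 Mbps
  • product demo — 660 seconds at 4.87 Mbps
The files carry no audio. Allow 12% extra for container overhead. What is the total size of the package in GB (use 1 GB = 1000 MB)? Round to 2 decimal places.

TV episode: 10.700 Mbps × 2400 s × 1.12 = 28761.6 Mb
short film: 22.700 Mbps × 879 s × 1.12 = 22347.7 Mb
wedding ceremony recording: 12.060 Mbps × 3720 s × 1.12 = 50246.8 Mb
product demo: 4.870 Mbps × 660 s × 1.12 = 3599.9 Mb
Total: 104956.0 Mb = 13119.5 MB.
= 13.12 GB.

13.12 GB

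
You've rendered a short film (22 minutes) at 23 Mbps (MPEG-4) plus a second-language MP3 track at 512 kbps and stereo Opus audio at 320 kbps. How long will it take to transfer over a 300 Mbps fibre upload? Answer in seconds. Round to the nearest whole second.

105 seconds

22 min = 1320 s
Audio total: 512 + 320 = 832 kbps = 0.832 Mbps.
Total bitrate: 23.832 Mbps.
File: 23.832 Mbps × 1320 s = 31458.2 Mb.
At 300 Mbps: 31458.2 / 300 = 104.9 s ≈ 105 seconds.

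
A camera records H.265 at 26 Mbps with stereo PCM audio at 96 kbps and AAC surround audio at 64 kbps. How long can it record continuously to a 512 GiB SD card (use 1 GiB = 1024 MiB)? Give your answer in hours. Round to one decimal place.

46.7 hours

Audio total: 96 + 64 = 160 kbps = 0.160 Mbps.
Total bitrate: 26 + 0.160 = 26.160 Mbps.
Capacity: 512 GiB = 4,398,047 Mb.
Recording time: 4,398,047 / 26.160 = 168,121 s ≈ 46.7 hours.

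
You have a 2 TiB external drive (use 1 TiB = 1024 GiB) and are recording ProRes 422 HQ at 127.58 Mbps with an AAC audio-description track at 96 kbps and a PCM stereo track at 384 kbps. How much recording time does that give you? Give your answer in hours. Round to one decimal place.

Audio total: 96 + 384 = 480 kbps = 0.480 Mbps.
Total bitrate: 127.58 + 0.480 = 128.060 Mbps.
Capacity: 2 TiB = 17,592,186 Mb.
Recording time: 17,592,186 / 128.060 = 137,375 s ≈ 38.2 hours.

38.2 hours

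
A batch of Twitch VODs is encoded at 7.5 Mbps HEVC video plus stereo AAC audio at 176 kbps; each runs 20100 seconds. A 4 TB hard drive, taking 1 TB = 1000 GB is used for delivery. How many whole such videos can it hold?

207

Audio: 176 kbps = 0.176 Mbps.
Total bitrate: 7.676 Mbps.
Per item: 7.676 Mbps × 20100 s = 154,288 Mb = 19,286 MB.
Capacity: 4 TB = 32,000,000 Mb; 207.40 items → 207 complete.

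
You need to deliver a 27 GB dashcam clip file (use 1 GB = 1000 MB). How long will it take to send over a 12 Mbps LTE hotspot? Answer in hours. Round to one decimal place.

File: 27 GB = 216000.0 Mb.
At 12 Mbps: 216000.0 / 12 = 18000.0 s ≈ 5 hours.

5.0 hours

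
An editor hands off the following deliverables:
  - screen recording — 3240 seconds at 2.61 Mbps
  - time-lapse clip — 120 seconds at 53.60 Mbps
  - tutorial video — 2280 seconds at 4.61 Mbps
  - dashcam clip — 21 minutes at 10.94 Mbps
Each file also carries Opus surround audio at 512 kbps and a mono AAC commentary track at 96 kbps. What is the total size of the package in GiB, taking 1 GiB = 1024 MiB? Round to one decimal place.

5.0 GiB

Audio total: 512 + 96 = 608 kbps = 0.608 Mbps.
screen recording: 3.218 Mbps × 3240 s = 10426.3 Mb
time-lapse clip: 54.208 Mbps × 120 s = 6505.0 Mb
tutorial video: 5.218 Mbps × 2280 s = 11897.0 Mb
dashcam clip: 11.548 Mbps × 1260 s = 14550.5 Mb
Total: 43378.8 Mb = 5422.4 MB.
= 5.050 GiB.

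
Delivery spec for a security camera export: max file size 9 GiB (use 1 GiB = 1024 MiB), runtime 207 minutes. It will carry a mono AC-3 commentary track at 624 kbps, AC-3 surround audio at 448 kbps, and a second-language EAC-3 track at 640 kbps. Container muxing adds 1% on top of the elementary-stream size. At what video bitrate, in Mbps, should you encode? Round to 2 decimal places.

4.45 Mbps

Budget: 9 GiB = 77309.4 Mb.
Stream payload after overhead: 77309.4 / 1.01 = 76544.0 Mb.
207 min = 12420 s
Total bitrate budget: 76544.0 Mb / 12420 s = 6.163 Mbps.
Audio total: 624 + 448 + 640 = 1712 kbps = 1.712 Mbps.
Video: 6.163 − 1.712 = 4.451 Mbps.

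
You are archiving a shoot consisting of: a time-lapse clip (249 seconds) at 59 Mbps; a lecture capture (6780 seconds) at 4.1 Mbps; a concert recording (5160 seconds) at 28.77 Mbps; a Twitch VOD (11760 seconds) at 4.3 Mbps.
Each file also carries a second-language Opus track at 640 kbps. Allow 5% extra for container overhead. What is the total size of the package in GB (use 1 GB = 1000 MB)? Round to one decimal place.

Audio: 640 kbps = 0.640 Mbps.
time-lapse clip: 59.640 Mbps × 249 s × 1.05 = 15592.9 Mb
lecture capture: 4.740 Mbps × 6780 s × 1.05 = 33744.1 Mb
concert recording: 29.410 Mbps × 5160 s × 1.05 = 159343.4 Mb
Twitch VOD: 4.940 Mbps × 11760 s × 1.05 = 60999.1 Mb
Total: 269679.4 Mb = 33709.9 MB.
= 33.71 GB.

33.7 GB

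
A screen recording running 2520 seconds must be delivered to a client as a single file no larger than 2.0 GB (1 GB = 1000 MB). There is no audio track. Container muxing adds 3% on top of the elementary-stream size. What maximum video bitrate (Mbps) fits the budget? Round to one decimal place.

6.2 Mbps

Budget: 2.0 GB = 16000.0 Mb.
Stream payload after overhead: 16000.0 / 1.03 = 15534.0 Mb.
Total bitrate budget: 15534.0 Mb / 2520 s = 6.164 Mbps.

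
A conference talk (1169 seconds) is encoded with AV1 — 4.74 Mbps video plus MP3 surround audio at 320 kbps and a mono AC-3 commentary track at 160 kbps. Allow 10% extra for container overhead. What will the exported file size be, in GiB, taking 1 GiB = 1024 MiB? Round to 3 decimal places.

0.781 GiB

Audio total: 320 + 160 = 480 kbps = 0.480 Mbps.
Total bitrate: 4.74 + 0.480 = 5.220 Mbps.
Stream data: 5.220 Mbps × 1169 s = 6102.2 Mb.
With 10% container overhead: ×1.10.
6,712 Mb = 839,049,750 bytes ÷ 1,073,741,824 = 0.7814 GiB.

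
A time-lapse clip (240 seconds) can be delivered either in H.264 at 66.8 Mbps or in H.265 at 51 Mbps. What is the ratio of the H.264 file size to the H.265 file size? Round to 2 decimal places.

H.264: 66.800 Mbps × 240 s = 16032.0 Mb = 2.004 GB.
H.265: 51.000 Mbps × 240 s = 12240.0 Mb = 1.530 GB.
Ratio: 2.004 / 1.530 = 1.310.

1.31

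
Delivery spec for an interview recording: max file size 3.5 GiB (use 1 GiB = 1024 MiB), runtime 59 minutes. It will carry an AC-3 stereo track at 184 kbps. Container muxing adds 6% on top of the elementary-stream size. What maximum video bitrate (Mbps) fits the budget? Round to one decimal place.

Budget: 3.5 GiB = 30064.8 Mb.
Stream payload after overhead: 30064.8 / 1.06 = 28363.0 Mb.
59 min = 3540 s
Total bitrate budget: 28363.0 Mb / 3540 s = 8.012 Mbps.
Audio: 184 kbps = 0.184 Mbps.
Video: 8.012 − 0.184 = 7.828 Mbps.

7.8 Mbps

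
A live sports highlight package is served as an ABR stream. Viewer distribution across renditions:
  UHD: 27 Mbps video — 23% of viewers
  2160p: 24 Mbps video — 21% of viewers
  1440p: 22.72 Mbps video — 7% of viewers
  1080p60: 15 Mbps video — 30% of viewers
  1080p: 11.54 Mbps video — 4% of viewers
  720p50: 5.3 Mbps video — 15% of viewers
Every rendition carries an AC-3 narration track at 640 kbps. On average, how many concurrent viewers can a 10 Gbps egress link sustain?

Audio: 640 kbps = 0.640 Mbps.
Average per-viewer bitrate: 0.23×27.640 + 0.21×24.640 + 0.07×23.360 + 0.30×15.640 + 0.04×12.180 + 0.15×5.940 = 19.237 Mbps.
10 Gbps = 10,000 Mbps; 10,000 / 19.237 = 519.83 → 519.

519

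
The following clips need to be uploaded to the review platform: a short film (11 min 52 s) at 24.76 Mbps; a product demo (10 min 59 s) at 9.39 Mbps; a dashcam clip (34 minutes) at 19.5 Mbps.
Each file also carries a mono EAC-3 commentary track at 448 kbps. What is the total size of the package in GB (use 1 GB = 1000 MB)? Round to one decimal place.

Audio: 448 kbps = 0.448 Mbps.
short film: 25.208 Mbps × 712 s = 17948.1 Mb
product demo: 9.838 Mbps × 659 s = 6483.2 Mb
dashcam clip: 19.948 Mbps × 2040 s = 40693.9 Mb
Total: 65125.3 Mb = 8140.7 MB.
= 8.141 GB.

8.1 GB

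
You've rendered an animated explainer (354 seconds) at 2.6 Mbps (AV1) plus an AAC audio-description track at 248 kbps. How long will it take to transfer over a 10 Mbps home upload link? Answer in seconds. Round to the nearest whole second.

Audio: 248 kbps = 0.248 Mbps.
Total bitrate: 2.848 Mbps.
File: 2.848 Mbps × 354 s = 1008.2 Mb.
At 10 Mbps: 1008.2 / 10 = 100.8 s ≈ 101 seconds.

101 seconds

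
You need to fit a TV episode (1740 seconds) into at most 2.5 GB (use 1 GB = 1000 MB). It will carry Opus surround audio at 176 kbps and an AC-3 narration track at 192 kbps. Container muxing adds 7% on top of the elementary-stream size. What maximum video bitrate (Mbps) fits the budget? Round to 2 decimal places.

10.37 Mbps

Budget: 2.5 GB = 20000.0 Mb.
Stream payload after overhead: 20000.0 / 1.07 = 18691.6 Mb.
Total bitrate budget: 18691.6 Mb / 1740 s = 10.742 Mbps.
Audio total: 176 + 192 = 368 kbps = 0.368 Mbps.
Video: 10.742 − 0.368 = 10.374 Mbps.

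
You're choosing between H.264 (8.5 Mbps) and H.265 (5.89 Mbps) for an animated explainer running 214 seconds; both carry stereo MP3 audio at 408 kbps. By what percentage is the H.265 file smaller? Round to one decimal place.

29.3%

Audio: 408 kbps = 0.408 Mbps.
H.264: 8.908 Mbps × 214 s = 1906.3 Mb = 238.289 MB.
H.265: 6.298 Mbps × 214 s = 1347.8 Mb = 168.471 MB.
Reduction: (1 − 168.471/238.289) × 100 = 29.30%.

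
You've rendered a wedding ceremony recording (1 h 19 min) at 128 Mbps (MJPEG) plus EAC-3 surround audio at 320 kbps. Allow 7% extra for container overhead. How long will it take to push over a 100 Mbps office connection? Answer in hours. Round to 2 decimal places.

1 h 19 min = 79 min = 4740 s
Audio: 320 kbps = 0.320 Mbps.
Total bitrate: 128.320 Mbps.
File: 128.320 Mbps × 4740 s = 608236.8 Mb.
With 7% container overhead: ×1.07. → 650813.4 Mb.
At 100 Mbps: 650813.4 / 100 = 6508.1 s ≈ 1.81 hours.

1.81 hours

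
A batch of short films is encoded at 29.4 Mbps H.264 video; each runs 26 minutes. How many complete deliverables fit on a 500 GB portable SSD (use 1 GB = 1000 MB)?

26 min = 1560 s
Per item: 29.400 Mbps × 1560 s = 45,864 Mb = 5,733 MB.
Capacity: 500 GB = 4,000,000 Mb; 87.21 items → 87 complete.

87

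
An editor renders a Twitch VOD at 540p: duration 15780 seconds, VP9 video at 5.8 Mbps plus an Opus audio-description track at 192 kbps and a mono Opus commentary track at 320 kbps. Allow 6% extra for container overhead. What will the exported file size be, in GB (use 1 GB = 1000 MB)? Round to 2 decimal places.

13.20 GB

Audio total: 192 + 320 = 512 kbps = 0.512 Mbps.
Total bitrate: 5.8 + 0.512 = 6.312 Mbps.
Stream data: 6.312 Mbps × 15780 s = 99603.4 Mb.
With 6% container overhead: ×1.06.
105,580 Mb ÷ 8 = 13,197 MB → 13.20 GB.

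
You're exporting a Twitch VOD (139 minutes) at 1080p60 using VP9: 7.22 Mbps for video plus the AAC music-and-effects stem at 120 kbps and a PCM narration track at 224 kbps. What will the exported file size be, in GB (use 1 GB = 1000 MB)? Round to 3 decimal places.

7.885 GB

139 min = 8340 s
Audio total: 120 + 224 = 344 kbps = 0.344 Mbps.
Total bitrate: 7.22 + 0.344 = 7.564 Mbps.
Stream data: 7.564 Mbps × 8340 s = 63083.8 Mb.
63,084 Mb ÷ 8 = 7,885 MB → 7.885 GB.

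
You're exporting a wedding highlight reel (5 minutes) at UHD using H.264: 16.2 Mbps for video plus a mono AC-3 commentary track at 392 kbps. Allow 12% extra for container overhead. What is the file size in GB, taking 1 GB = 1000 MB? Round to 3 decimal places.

0.697 GB

5 min = 300 s
Audio: 392 kbps = 0.392 Mbps.
Total bitrate: 16.2 + 0.392 = 16.592 Mbps.
Stream data: 16.592 Mbps × 300 s = 4977.6 Mb.
With 12% container overhead: ×1.12.
5,575 Mb ÷ 8 = 696.9 MB → 0.6969 GB.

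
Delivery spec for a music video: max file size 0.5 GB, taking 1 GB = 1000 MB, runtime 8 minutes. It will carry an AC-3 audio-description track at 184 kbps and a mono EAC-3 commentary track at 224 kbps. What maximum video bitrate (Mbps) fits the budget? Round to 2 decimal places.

Budget: 0.5 GB = 4000.0 Mb.
8 min = 480 s
Total bitrate budget: 4000.0 Mb / 480 s = 8.333 Mbps.
Audio total: 184 + 224 = 408 kbps = 0.408 Mbps.
Video: 8.333 − 0.408 = 7.925 Mbps.

7.93 Mbps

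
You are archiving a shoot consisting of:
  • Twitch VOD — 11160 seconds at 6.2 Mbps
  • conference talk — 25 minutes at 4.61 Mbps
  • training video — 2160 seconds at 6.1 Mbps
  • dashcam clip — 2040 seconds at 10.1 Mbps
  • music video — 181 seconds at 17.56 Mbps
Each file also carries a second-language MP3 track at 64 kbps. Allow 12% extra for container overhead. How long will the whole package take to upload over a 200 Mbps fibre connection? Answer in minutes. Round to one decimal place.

Audio: 64 kbps = 0.064 Mbps.
Twitch VOD: 6.264 Mbps × 11160 s × 1.12 = 78295.0 Mb
conference talk: 4.674 Mbps × 1500 s × 1.12 = 7852.3 Mb
training video: 6.164 Mbps × 2160 s × 1.12 = 14911.9 Mb
dashcam clip: 10.164 Mbps × 2040 s × 1.12 = 23222.7 Mb
music video: 17.624 Mbps × 181 s × 1.12 = 3572.7 Mb
Total: 127854.7 Mb = 15981.8 MB.
At 200 Mbps: 127854.7 / 200 = 639 s ≈ 10.7 minutes.

10.7 minutes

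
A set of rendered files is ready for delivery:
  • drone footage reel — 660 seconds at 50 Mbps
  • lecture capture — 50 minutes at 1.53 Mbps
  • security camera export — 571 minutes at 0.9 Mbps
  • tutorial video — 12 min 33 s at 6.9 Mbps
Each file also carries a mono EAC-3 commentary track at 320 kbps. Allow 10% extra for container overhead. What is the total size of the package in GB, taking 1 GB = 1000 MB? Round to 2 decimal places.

11.82 GB

Audio: 320 kbps = 0.320 Mbps.
drone footage reel: 50.320 Mbps × 660 s × 1.10 = 36532.3 Mb
lecture capture: 1.850 Mbps × 3000 s × 1.10 = 6105.0 Mb
security camera export: 1.220 Mbps × 34260 s × 1.10 = 45976.9 Mb
tutorial video: 7.220 Mbps × 753 s × 1.10 = 5980.3 Mb
Total: 94594.6 Mb = 11824.3 MB.
= 11.82 GB.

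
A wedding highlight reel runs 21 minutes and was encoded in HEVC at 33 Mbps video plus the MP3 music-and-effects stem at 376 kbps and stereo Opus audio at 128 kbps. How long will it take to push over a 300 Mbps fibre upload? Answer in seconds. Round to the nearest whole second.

21 min = 1260 s
Audio total: 376 + 128 = 504 kbps = 0.504 Mbps.
Total bitrate: 33.504 Mbps.
File: 33.504 Mbps × 1260 s = 42215.0 Mb.
At 300 Mbps: 42215.0 / 300 = 140.7 s ≈ 141 seconds.

141 seconds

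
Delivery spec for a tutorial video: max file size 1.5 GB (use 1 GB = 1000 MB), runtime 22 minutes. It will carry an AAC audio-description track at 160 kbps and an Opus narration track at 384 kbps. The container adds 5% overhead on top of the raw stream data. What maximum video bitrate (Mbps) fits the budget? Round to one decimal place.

Budget: 1.5 GB = 12000.0 Mb.
Stream payload after overhead: 12000.0 / 1.05 = 11428.6 Mb.
22 min = 1320 s
Total bitrate budget: 11428.6 Mb / 1320 s = 8.658 Mbps.
Audio total: 160 + 384 = 544 kbps = 0.544 Mbps.
Video: 8.658 − 0.544 = 8.114 Mbps.

8.1 Mbps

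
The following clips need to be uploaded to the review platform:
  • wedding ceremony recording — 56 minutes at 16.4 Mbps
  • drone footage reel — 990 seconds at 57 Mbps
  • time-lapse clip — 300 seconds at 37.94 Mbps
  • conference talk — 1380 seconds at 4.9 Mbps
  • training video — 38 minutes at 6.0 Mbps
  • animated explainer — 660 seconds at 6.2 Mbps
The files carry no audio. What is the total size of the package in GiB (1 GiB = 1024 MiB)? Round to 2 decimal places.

17.17 GiB

wedding ceremony recording: 16.400 Mbps × 3360 s = 55104.0 Mb
drone footage reel: 57.000 Mbps × 990 s = 56430.0 Mb
time-lapse clip: 37.940 Mbps × 300 s = 11382.0 Mb
conference talk: 4.900 Mbps × 1380 s = 6762.0 Mb
training video: 6.000 Mbps × 2280 s = 13680.0 Mb
animated explainer: 6.200 Mbps × 660 s = 4092.0 Mb
Total: 147450.0 Mb = 18431.2 MB.
= 17.17 GiB.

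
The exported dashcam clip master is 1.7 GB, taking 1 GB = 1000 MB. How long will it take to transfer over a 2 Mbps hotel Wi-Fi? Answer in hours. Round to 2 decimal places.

File: 1.7 GB = 13600.0 Mb.
At 2 Mbps: 13600.0 / 2 = 6800.0 s ≈ 1.89 hours.

1.89 hours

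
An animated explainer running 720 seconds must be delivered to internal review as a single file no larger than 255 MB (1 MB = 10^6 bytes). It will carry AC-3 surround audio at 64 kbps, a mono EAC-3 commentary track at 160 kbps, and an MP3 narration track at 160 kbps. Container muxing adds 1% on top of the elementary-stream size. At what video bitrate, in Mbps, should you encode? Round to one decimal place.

2.4 Mbps

Budget: 255 MB = 2040.0 Mb.
Stream payload after overhead: 2040.0 / 1.01 = 2019.8 Mb.
Total bitrate budget: 2019.8 Mb / 720 s = 2.805 Mbps.
Audio total: 64 + 160 + 160 = 384 kbps = 0.384 Mbps.
Video: 2.805 − 0.384 = 2.421 Mbps.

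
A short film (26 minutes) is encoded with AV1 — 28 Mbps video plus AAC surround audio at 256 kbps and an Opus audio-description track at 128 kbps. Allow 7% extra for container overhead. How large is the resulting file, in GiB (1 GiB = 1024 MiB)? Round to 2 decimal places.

26 min = 1560 s
Audio total: 256 + 128 = 384 kbps = 0.384 Mbps.
Total bitrate: 28 + 0.384 = 28.384 Mbps.
Stream data: 28.384 Mbps × 1560 s = 44279.0 Mb.
With 7% container overhead: ×1.07.
47,379 Mb = 5,922,321,600 bytes ÷ 1,073,741,824 = 5.516 GiB.

5.52 GiB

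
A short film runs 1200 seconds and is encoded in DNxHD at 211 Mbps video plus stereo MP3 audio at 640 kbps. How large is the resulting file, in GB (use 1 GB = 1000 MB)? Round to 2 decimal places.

31.75 GB

Audio: 640 kbps = 0.640 Mbps.
Total bitrate: 211 + 0.640 = 211.640 Mbps.
Stream data: 211.640 Mbps × 1200 s = 253968.0 Mb.
253,968 Mb ÷ 8 = 31,746 MB → 31.75 GB.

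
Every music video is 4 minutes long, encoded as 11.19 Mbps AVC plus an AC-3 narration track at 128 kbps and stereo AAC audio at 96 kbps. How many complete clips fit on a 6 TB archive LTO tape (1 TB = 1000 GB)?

17522

4 min = 240 s
Audio total: 128 + 96 = 224 kbps = 0.224 Mbps.
Total bitrate: 11.414 Mbps.
Per item: 11.414 Mbps × 240 s = 2,739 Mb = 342.4 MB.
Capacity: 6 TB = 48,000,000 Mb; 17522.34 items → 17522 complete.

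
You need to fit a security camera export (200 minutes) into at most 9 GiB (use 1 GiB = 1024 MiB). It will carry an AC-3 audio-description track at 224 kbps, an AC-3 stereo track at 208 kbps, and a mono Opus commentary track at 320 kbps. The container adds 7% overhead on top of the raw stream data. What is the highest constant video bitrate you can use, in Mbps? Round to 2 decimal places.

5.27 Mbps

Budget: 9 GiB = 77309.4 Mb.
Stream payload after overhead: 77309.4 / 1.07 = 72251.8 Mb.
200 min = 12000 s
Total bitrate budget: 72251.8 Mb / 12000 s = 6.021 Mbps.
Audio total: 224 + 208 + 320 = 752 kbps = 0.752 Mbps.
Video: 6.021 − 0.752 = 5.269 Mbps.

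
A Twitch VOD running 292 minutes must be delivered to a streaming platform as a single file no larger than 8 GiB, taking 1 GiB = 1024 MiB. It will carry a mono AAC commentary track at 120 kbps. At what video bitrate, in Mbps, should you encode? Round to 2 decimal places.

3.80 Mbps

Budget: 8 GiB = 68719.5 Mb.
292 min = 17520 s
Total bitrate budget: 68719.5 Mb / 17520 s = 3.922 Mbps.
Audio: 120 kbps = 0.120 Mbps.
Video: 3.922 − 0.120 = 3.802 Mbps.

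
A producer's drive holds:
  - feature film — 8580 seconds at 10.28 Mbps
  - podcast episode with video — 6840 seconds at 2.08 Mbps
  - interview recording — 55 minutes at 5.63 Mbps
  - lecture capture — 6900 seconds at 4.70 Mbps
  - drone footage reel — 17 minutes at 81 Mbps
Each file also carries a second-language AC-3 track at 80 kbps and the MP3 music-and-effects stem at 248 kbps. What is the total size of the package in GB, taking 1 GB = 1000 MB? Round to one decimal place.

30.6 GB

Audio total: 80 + 248 = 328 kbps = 0.328 Mbps.
feature film: 10.608 Mbps × 8580 s = 91016.6 Mb
podcast episode with video: 2.408 Mbps × 6840 s = 16470.7 Mb
interview recording: 5.958 Mbps × 3300 s = 19661.4 Mb
lecture capture: 5.028 Mbps × 6900 s = 34693.2 Mb
drone footage reel: 81.328 Mbps × 1020 s = 82954.6 Mb
Total: 244796.5 Mb = 30599.6 MB.
= 30.60 GB.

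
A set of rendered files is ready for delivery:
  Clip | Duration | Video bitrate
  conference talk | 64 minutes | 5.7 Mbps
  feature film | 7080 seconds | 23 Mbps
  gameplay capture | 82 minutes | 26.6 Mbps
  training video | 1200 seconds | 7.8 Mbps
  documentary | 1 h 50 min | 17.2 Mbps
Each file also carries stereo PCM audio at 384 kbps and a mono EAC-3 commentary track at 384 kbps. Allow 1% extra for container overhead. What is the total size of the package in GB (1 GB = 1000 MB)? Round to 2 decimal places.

57.65 GB

Audio total: 384 + 384 = 768 kbps = 0.768 Mbps.
conference talk: 6.468 Mbps × 3840 s × 1.01 = 25085.5 Mb
feature film: 23.768 Mbps × 7080 s × 1.01 = 169960.2 Mb
gameplay capture: 27.368 Mbps × 4920 s × 1.01 = 135997.1 Mb
training video: 8.568 Mbps × 1200 s × 1.01 = 10384.4 Mb
documentary: 17.968 Mbps × 6600 s × 1.01 = 119774.7 Mb
Total: 461201.9 Mb = 57650.2 MB.
= 57.65 GB.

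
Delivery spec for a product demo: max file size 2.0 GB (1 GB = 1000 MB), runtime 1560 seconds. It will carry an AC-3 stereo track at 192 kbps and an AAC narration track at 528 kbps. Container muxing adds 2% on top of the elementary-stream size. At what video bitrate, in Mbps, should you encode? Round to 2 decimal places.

9.34 Mbps

Budget: 2.0 GB = 16000.0 Mb.
Stream payload after overhead: 16000.0 / 1.02 = 15686.3 Mb.
Total bitrate budget: 15686.3 Mb / 1560 s = 10.055 Mbps.
Audio total: 192 + 528 = 720 kbps = 0.720 Mbps.
Video: 10.055 − 0.720 = 9.335 Mbps.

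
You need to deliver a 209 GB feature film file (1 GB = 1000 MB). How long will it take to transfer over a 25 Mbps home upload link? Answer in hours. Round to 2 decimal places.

18.58 hours

File: 209 GB = 1672000.0 Mb.
At 25 Mbps: 1672000.0 / 25 = 66880.0 s ≈ 18.6 hours.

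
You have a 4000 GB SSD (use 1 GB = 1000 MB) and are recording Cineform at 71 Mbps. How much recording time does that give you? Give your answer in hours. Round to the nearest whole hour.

125 hours

Capacity: 4000 GB = 32,000,000 Mb.
Recording time: 32,000,000 / 71.000 = 450,704 s ≈ 125 hours.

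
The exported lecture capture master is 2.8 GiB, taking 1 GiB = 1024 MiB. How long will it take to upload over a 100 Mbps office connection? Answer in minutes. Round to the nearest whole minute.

File: 2.8 GiB = 24051.8 Mb.
At 100 Mbps: 24051.8 / 100 = 240.5 s ≈ 4.01 minutes.

4 minutes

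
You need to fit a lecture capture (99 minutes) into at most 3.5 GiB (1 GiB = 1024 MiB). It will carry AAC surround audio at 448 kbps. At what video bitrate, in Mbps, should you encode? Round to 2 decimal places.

Budget: 3.5 GiB = 30064.8 Mb.
99 min = 5940 s
Total bitrate budget: 30064.8 Mb / 5940 s = 5.061 Mbps.
Audio: 448 kbps = 0.448 Mbps.
Video: 5.061 − 0.448 = 4.613 Mbps.

4.61 Mbps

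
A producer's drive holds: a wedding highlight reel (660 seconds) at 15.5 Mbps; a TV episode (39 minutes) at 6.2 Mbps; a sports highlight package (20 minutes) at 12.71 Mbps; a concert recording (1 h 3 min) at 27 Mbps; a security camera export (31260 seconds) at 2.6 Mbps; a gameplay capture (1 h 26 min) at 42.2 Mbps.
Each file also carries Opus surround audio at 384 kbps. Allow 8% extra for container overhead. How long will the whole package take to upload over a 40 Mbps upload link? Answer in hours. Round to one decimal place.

Audio: 384 kbps = 0.384 Mbps.
wedding highlight reel: 15.884 Mbps × 660 s × 1.08 = 11322.1 Mb
TV episode: 6.584 Mbps × 2340 s × 1.08 = 16639.1 Mb
sports highlight package: 13.094 Mbps × 1200 s × 1.08 = 16969.8 Mb
concert recording: 27.384 Mbps × 3780 s × 1.08 = 111792.4 Mb
security camera export: 2.984 Mbps × 31260 s × 1.08 = 100742.2 Mb
gameplay capture: 42.584 Mbps × 5160 s × 1.08 = 237312.1 Mb
Total: 494777.8 Mb = 61847.2 MB.
At 40 Mbps: 494777.8 / 40 = 12369 s ≈ 3.44 hours.

3.4 hours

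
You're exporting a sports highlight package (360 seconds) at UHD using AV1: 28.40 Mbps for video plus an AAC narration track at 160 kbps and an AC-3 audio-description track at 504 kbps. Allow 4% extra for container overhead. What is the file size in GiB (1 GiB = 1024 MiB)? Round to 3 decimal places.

Audio total: 160 + 504 = 664 kbps = 0.664 Mbps.
Total bitrate: 28.40 + 0.664 = 29.064 Mbps.
Stream data: 29.064 Mbps × 360 s = 10463.0 Mb.
With 4% container overhead: ×1.04.
10,882 Mb = 1,360,195,200 bytes ÷ 1,073,741,824 = 1.267 GiB.

1.267 GiB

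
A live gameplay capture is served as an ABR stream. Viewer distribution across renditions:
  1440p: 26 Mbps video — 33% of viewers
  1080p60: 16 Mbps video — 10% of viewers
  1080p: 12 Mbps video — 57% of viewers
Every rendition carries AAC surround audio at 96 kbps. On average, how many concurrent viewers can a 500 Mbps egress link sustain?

Audio: 96 kbps = 0.096 Mbps.
Average per-viewer bitrate: 0.33×26.096 + 0.10×16.096 + 0.57×12.096 = 17.116 Mbps.
500 Mbps = 500.0 Mbps; 500.0 / 17.116 = 29.21 → 29.

29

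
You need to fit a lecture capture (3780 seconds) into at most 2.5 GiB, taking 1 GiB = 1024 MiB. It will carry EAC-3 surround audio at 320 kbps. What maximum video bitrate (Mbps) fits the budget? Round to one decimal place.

Budget: 2.5 GiB = 21474.8 Mb.
Total bitrate budget: 21474.8 Mb / 3780 s = 5.681 Mbps.
Audio: 320 kbps = 0.320 Mbps.
Video: 5.681 − 0.320 = 5.361 Mbps.

5.4 Mbps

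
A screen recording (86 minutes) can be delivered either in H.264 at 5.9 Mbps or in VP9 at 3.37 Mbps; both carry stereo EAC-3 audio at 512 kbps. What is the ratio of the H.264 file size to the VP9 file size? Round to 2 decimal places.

1.65

86 min = 5160 s
Audio: 512 kbps = 0.512 Mbps.
H.264: 6.412 Mbps × 5160 s = 33085.9 Mb = 4.136 GB.
VP9: 3.882 Mbps × 5160 s = 20031.1 Mb = 2.504 GB.
Ratio: 4.136 / 2.504 = 1.652.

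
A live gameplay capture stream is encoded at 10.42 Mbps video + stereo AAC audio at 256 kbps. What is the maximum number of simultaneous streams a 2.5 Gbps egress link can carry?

234

Audio: 256 kbps = 0.256 Mbps.
Per-viewer media rate: 10.676 Mbps.
2.5 Gbps = 2,500 Mbps; 2,500 / 10.676 = 234.17 → 234 viewers.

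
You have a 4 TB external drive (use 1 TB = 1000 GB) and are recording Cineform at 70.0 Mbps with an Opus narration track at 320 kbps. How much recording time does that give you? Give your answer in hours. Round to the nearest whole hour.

Audio: 320 kbps = 0.320 Mbps.
Total bitrate: 70.0 + 0.320 = 70.320 Mbps.
Capacity: 4 TB = 32,000,000 Mb.
Recording time: 32,000,000 / 70.320 = 455,063 s ≈ 126 hours.

126 hours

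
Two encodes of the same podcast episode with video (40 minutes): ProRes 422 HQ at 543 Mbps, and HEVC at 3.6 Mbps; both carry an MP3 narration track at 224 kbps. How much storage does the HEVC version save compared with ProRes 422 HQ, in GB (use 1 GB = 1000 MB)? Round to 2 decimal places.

161.82 GB

40 min = 2400 s
Audio: 224 kbps = 0.224 Mbps.
ProRes 422 HQ: 543.224 Mbps × 2400 s = 1303737.6 Mb = 162.967 GB.
HEVC: 3.824 Mbps × 2400 s = 9177.6 Mb = 1.147 GB.
Saving: 162.967 − 1.147 = 161.820 GB.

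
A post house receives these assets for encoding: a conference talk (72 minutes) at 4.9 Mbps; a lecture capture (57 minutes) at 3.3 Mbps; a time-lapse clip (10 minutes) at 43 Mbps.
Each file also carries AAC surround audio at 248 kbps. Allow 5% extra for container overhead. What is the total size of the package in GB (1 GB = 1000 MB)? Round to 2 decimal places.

Audio: 248 kbps = 0.248 Mbps.
conference talk: 5.148 Mbps × 4320 s × 1.05 = 23351.3 Mb
lecture capture: 3.548 Mbps × 3420 s × 1.05 = 12740.9 Mb
time-lapse clip: 43.248 Mbps × 600 s × 1.05 = 27246.2 Mb
Total: 63338.4 Mb = 7917.3 MB.
= 7.917 GB.

7.92 GB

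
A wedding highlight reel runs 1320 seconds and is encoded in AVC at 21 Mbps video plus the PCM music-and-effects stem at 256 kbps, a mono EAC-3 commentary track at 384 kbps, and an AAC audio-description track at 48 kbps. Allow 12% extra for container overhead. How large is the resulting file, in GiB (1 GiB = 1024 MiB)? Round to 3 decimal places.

Audio total: 256 + 384 + 48 = 688 kbps = 0.688 Mbps.
Total bitrate: 21 + 0.688 = 21.688 Mbps.
Stream data: 21.688 Mbps × 1320 s = 28628.2 Mb.
With 12% container overhead: ×1.12.
32,064 Mb = 4,007,942,400 bytes ÷ 1,073,741,824 = 3.733 GiB.

3.733 GiB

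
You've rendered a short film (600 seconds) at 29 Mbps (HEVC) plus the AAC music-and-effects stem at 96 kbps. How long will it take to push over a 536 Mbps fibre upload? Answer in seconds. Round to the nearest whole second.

Audio: 96 kbps = 0.096 Mbps.
Total bitrate: 29.096 Mbps.
File: 29.096 Mbps × 600 s = 17457.6 Mb.
At 536 Mbps: 17457.6 / 536 = 32.6 s ≈ 32.6 seconds.

33 seconds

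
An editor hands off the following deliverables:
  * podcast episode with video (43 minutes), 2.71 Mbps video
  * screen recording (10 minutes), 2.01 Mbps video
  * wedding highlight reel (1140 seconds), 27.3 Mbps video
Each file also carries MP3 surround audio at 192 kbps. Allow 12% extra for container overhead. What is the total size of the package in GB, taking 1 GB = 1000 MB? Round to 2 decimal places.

5.62 GB

Audio: 192 kbps = 0.192 Mbps.
podcast episode with video: 2.902 Mbps × 2580 s × 1.12 = 8385.6 Mb
screen recording: 2.202 Mbps × 600 s × 1.12 = 1479.7 Mb
wedding highlight reel: 27.492 Mbps × 1140 s × 1.12 = 35101.8 Mb
Total: 44967.1 Mb = 5620.9 MB.
= 5.621 GB.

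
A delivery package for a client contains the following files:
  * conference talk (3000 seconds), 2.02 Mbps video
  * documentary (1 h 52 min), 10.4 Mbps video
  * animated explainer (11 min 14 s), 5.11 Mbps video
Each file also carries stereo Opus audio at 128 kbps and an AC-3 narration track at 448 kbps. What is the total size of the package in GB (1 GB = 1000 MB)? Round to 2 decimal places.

Audio total: 128 + 448 = 576 kbps = 0.576 Mbps.
conference talk: 2.596 Mbps × 3000 s = 7788.0 Mb
documentary: 10.976 Mbps × 6720 s = 73758.7 Mb
animated explainer: 5.686 Mbps × 674 s = 3832.4 Mb
Total: 85379.1 Mb = 10672.4 MB.
= 10.67 GB.

10.67 GB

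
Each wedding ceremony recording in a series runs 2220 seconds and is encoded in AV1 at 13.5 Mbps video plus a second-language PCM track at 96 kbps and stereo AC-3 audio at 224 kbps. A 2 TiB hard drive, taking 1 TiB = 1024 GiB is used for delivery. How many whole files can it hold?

573

Audio total: 96 + 224 = 320 kbps = 0.320 Mbps.
Total bitrate: 13.820 Mbps.
Per item: 13.820 Mbps × 2220 s = 30,680 Mb = 3,835 MB.
Capacity: 2 TiB = 17,592,186 Mb; 573.40 items → 573 complete.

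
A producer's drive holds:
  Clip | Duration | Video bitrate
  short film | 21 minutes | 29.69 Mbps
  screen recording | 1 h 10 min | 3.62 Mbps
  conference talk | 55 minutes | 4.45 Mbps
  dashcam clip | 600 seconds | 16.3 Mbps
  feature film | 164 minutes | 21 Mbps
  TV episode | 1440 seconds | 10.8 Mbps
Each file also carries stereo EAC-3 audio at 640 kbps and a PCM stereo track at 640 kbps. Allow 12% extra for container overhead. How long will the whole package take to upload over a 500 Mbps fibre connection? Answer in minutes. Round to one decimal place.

12.2 minutes

Audio total: 640 + 640 = 1280 kbps = 1.280 Mbps.
short film: 30.970 Mbps × 1260 s × 1.12 = 43704.9 Mb
screen recording: 4.900 Mbps × 4200 s × 1.12 = 23049.6 Mb
conference talk: 5.730 Mbps × 3300 s × 1.12 = 21178.1 Mb
dashcam clip: 17.580 Mbps × 600 s × 1.12 = 11813.8 Mb
feature film: 22.280 Mbps × 9840 s × 1.12 = 245543.4 Mb
TV episode: 12.080 Mbps × 1440 s × 1.12 = 19482.6 Mb
Total: 364772.4 Mb = 45596.5 MB.
At 500 Mbps: 364772.4 / 500 = 730 s ≈ 12.2 minutes.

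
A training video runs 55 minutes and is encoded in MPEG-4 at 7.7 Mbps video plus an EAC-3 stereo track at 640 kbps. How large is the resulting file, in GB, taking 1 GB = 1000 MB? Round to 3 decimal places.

55 min = 3300 s
Audio: 640 kbps = 0.640 Mbps.
Total bitrate: 7.7 + 0.640 = 8.340 Mbps.
Stream data: 8.340 Mbps × 3300 s = 27522.0 Mb.
27,522 Mb ÷ 8 = 3,440 MB → 3.440 GB.

3.440 GB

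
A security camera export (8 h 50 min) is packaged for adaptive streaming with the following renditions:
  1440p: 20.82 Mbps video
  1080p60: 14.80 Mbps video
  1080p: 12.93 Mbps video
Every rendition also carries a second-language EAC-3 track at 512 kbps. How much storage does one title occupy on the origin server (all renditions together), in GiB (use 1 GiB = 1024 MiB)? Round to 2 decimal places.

185.42 GiB

8 h 50 min = 530 min = 31800 s
Audio: 512 kbps = 0.512 Mbps.
Sum of rendition bitrates: (20.82+0.512) + (14.80+0.512) + (12.93+0.512) = 50.086 Mbps.
× 31800 s = 1,592,735 Mb = 199,092 MB = 185.4 GiB.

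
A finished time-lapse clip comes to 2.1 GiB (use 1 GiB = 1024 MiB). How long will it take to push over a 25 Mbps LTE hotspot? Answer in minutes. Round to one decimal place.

File: 2.1 GiB = 18038.9 Mb.
At 25 Mbps: 18038.9 / 25 = 721.6 s ≈ 12 minutes.

12.0 minutes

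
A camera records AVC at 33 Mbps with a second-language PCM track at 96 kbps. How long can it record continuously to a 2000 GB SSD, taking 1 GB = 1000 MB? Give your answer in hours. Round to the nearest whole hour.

Audio: 96 kbps = 0.096 Mbps.
Total bitrate: 33 + 0.096 = 33.096 Mbps.
Capacity: 2000 GB = 16,000,000 Mb.
Recording time: 16,000,000 / 33.096 = 483,442 s ≈ 134 hours.

134 hours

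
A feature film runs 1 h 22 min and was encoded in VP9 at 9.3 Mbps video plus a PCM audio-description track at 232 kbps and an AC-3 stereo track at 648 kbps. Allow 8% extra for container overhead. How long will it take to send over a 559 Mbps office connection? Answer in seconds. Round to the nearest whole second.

1 h 22 min = 82 min = 4920 s
Audio total: 232 + 648 = 880 kbps = 0.880 Mbps.
Total bitrate: 10.180 Mbps.
File: 10.180 Mbps × 4920 s = 50085.6 Mb.
With 8% container overhead: ×1.08. → 54092.4 Mb.
At 559 Mbps: 54092.4 / 559 = 96.8 s ≈ 96.8 seconds.

97 seconds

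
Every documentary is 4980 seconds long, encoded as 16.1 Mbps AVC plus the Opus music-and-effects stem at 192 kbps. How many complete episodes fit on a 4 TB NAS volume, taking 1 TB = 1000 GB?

394

Audio: 192 kbps = 0.192 Mbps.
Total bitrate: 16.292 Mbps.
Per item: 16.292 Mbps × 4980 s = 81,134 Mb = 10,142 MB.
Capacity: 4 TB = 32,000,000 Mb; 394.41 items → 394 complete.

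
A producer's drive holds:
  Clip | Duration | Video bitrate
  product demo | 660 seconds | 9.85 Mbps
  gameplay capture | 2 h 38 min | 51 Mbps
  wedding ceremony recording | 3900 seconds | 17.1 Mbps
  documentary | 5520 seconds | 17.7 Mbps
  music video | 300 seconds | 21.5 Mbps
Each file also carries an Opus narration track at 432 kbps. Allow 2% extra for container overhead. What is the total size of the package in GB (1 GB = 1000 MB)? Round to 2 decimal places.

Audio: 432 kbps = 0.432 Mbps.
product demo: 10.282 Mbps × 660 s × 1.02 = 6921.8 Mb
gameplay capture: 51.432 Mbps × 9480 s × 1.02 = 497326.9 Mb
wedding ceremony recording: 17.532 Mbps × 3900 s × 1.02 = 69742.3 Mb
documentary: 18.132 Mbps × 5520 s × 1.02 = 102090.4 Mb
music video: 21.932 Mbps × 300 s × 1.02 = 6711.2 Mb
Total: 682792.6 Mb = 85349.1 MB.
= 85.35 GB.

85.35 GB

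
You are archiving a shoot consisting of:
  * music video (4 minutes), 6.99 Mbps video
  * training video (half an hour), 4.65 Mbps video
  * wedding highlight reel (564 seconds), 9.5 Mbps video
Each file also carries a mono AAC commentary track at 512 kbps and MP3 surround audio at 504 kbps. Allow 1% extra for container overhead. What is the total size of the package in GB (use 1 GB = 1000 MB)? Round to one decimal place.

Audio total: 512 + 504 = 1016 kbps = 1.016 Mbps.
music video: 8.006 Mbps × 240 s × 1.01 = 1940.7 Mb
training video: 5.666 Mbps × 1800 s × 1.01 = 10300.8 Mb
wedding highlight reel: 10.516 Mbps × 564 s × 1.01 = 5990.3 Mb
Total: 18231.8 Mb = 2279.0 MB.
= 2.279 GB.

2.3 GB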